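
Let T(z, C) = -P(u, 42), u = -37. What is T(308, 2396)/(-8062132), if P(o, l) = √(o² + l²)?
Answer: √3133/8062132 ≈ 6.9427e-6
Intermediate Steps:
P(o, l) = √(l² + o²)
T(z, C) = -√3133 (T(z, C) = -√(42² + (-37)²) = -√(1764 + 1369) = -√3133)
T(308, 2396)/(-8062132) = -√3133/(-8062132) = -√3133*(-1/8062132) = √3133/8062132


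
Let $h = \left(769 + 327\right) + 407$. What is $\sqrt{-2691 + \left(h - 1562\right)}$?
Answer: $5 i \sqrt{110} \approx 52.44 i$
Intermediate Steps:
$h = 1503$ ($h = 1096 + 407 = 1503$)
$\sqrt{-2691 + \left(h - 1562\right)} = \sqrt{-2691 + \left(1503 - 1562\right)} = \sqrt{-2691 - 59} = \sqrt{-2750} = 5 i \sqrt{110}$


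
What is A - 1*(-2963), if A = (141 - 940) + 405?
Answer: 2569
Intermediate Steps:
A = -394 (A = -799 + 405 = -394)
A - 1*(-2963) = -394 - 1*(-2963) = -394 + 2963 = 2569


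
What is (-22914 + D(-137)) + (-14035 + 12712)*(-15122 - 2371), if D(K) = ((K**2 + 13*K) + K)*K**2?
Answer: 339396744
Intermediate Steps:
D(K) = K**2*(K**2 + 14*K) (D(K) = (K**2 + 14*K)*K**2 = K**2*(K**2 + 14*K))
(-22914 + D(-137)) + (-14035 + 12712)*(-15122 - 2371) = (-22914 + (-137)**3*(14 - 137)) + (-14035 + 12712)*(-15122 - 2371) = (-22914 - 2571353*(-123)) - 1323*(-17493) = (-22914 + 316276419) + 23143239 = 316253505 + 23143239 = 339396744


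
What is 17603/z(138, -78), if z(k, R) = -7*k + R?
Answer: -607/36 ≈ -16.861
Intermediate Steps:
z(k, R) = R - 7*k
17603/z(138, -78) = 17603/(-78 - 7*138) = 17603/(-78 - 966) = 17603/(-1044) = 17603*(-1/1044) = -607/36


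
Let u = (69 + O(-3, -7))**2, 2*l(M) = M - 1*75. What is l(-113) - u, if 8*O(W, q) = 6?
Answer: -79345/16 ≈ -4959.1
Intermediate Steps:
O(W, q) = 3/4 (O(W, q) = (1/8)*6 = 3/4)
l(M) = -75/2 + M/2 (l(M) = (M - 1*75)/2 = (M - 75)/2 = (-75 + M)/2 = -75/2 + M/2)
u = 77841/16 (u = (69 + 3/4)**2 = (279/4)**2 = 77841/16 ≈ 4865.1)
l(-113) - u = (-75/2 + (1/2)*(-113)) - 1*77841/16 = (-75/2 - 113/2) - 77841/16 = -94 - 77841/16 = -79345/16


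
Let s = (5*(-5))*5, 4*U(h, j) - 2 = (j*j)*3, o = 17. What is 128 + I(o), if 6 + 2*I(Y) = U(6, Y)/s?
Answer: 124131/1000 ≈ 124.13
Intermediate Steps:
U(h, j) = 1/2 + 3*j**2/4 (U(h, j) = 1/2 + ((j*j)*3)/4 = 1/2 + (j**2*3)/4 = 1/2 + (3*j**2)/4 = 1/2 + 3*j**2/4)
s = -125 (s = -25*5 = -125)
I(Y) = -1501/500 - 3*Y**2/1000 (I(Y) = -3 + ((1/2 + 3*Y**2/4)/(-125))/2 = -3 + ((1/2 + 3*Y**2/4)*(-1/125))/2 = -3 + (-1/250 - 3*Y**2/500)/2 = -3 + (-1/500 - 3*Y**2/1000) = -1501/500 - 3*Y**2/1000)
128 + I(o) = 128 + (-1501/500 - 3/1000*17**2) = 128 + (-1501/500 - 3/1000*289) = 128 + (-1501/500 - 867/1000) = 128 - 3869/1000 = 124131/1000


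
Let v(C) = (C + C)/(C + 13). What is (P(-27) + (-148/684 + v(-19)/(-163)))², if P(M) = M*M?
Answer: 412589653163809/776904129 ≈ 5.3107e+5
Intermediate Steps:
P(M) = M²
v(C) = 2*C/(13 + C) (v(C) = (2*C)/(13 + C) = 2*C/(13 + C))
(P(-27) + (-148/684 + v(-19)/(-163)))² = ((-27)² + (-148/684 + (2*(-19)/(13 - 19))/(-163)))² = (729 + (-148*1/684 + (2*(-19)/(-6))*(-1/163)))² = (729 + (-37/171 + (2*(-19)*(-⅙))*(-1/163)))² = (729 + (-37/171 + (19/3)*(-1/163)))² = (729 + (-37/171 - 19/489))² = (729 - 7114/27873)² = (20312303/27873)² = 412589653163809/776904129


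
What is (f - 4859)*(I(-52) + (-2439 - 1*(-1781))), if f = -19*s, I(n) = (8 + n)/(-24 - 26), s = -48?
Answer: 64841316/25 ≈ 2.5937e+6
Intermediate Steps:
I(n) = -4/25 - n/50 (I(n) = (8 + n)/(-50) = (8 + n)*(-1/50) = -4/25 - n/50)
f = 912 (f = -19*(-48) = 912)
(f - 4859)*(I(-52) + (-2439 - 1*(-1781))) = (912 - 4859)*((-4/25 - 1/50*(-52)) + (-2439 - 1*(-1781))) = -3947*((-4/25 + 26/25) + (-2439 + 1781)) = -3947*(22/25 - 658) = -3947*(-16428/25) = 64841316/25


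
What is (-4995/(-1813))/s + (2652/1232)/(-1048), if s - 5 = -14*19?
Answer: -826269/65525152 ≈ -0.012610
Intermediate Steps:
s = -261 (s = 5 - 14*19 = 5 - 266 = -261)
(-4995/(-1813))/s + (2652/1232)/(-1048) = -4995/(-1813)/(-261) + (2652/1232)/(-1048) = -4995*(-1/1813)*(-1/261) + (2652*(1/1232))*(-1/1048) = (135/49)*(-1/261) + (663/308)*(-1/1048) = -15/1421 - 663/322784 = -826269/65525152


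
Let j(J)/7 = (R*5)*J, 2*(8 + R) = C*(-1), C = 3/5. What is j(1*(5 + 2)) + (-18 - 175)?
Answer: -4453/2 ≈ -2226.5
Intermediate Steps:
C = ⅗ (C = 3*(⅕) = ⅗ ≈ 0.60000)
R = -83/10 (R = -8 + ((⅗)*(-1))/2 = -8 + (½)*(-⅗) = -8 - 3/10 = -83/10 ≈ -8.3000)
j(J) = -581*J/2 (j(J) = 7*((-83/10*5)*J) = 7*(-83*J/2) = -581*J/2)
j(1*(5 + 2)) + (-18 - 175) = -581*(5 + 2)/2 + (-18 - 175) = -581*7/2 - 193 = -581/2*7 - 193 = -4067/2 - 193 = -4453/2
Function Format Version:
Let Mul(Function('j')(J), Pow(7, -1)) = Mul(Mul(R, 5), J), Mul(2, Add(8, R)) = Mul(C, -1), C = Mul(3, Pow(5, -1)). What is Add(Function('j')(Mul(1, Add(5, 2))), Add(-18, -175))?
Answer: Rational(-4453, 2) ≈ -2226.5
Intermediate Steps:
C = Rational(3, 5) (C = Mul(3, Rational(1, 5)) = Rational(3, 5) ≈ 0.60000)
R = Rational(-83, 10) (R = Add(-8, Mul(Rational(1, 2), Mul(Rational(3, 5), -1))) = Add(-8, Mul(Rational(1, 2), Rational(-3, 5))) = Add(-8, Rational(-3, 10)) = Rational(-83, 10) ≈ -8.3000)
Function('j')(J) = Mul(Rational(-581, 2), J) (Function('j')(J) = Mul(7, Mul(Mul(Rational(-83, 10), 5), J)) = Mul(7, Mul(Rational(-83, 2), J)) = Mul(Rational(-581, 2), J))
Add(Function('j')(Mul(1, Add(5, 2))), Add(-18, -175)) = Add(Mul(Rational(-581, 2), Mul(1, Add(5, 2))), Add(-18, -175)) = Add(Mul(Rational(-581, 2), Mul(1, 7)), -193) = Add(Mul(Rational(-581, 2), 7), -193) = Add(Rational(-4067, 2), -193) = Rational(-4453, 2)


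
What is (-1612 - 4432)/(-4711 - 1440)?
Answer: 6044/6151 ≈ 0.98260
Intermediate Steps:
(-1612 - 4432)/(-4711 - 1440) = -6044/(-6151) = -6044*(-1/6151) = 6044/6151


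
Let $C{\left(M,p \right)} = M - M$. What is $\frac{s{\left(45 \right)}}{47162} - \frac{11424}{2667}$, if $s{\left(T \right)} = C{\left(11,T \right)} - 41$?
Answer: $- \frac{25661335}{5989574} \approx -4.2843$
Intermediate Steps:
$C{\left(M,p \right)} = 0$
$s{\left(T \right)} = -41$ ($s{\left(T \right)} = 0 - 41 = -41$)
$\frac{s{\left(45 \right)}}{47162} - \frac{11424}{2667} = - \frac{41}{47162} - \frac{11424}{2667} = \left(-41\right) \frac{1}{47162} - \frac{544}{127} = - \frac{41}{47162} - \frac{544}{127} = - \frac{25661335}{5989574}$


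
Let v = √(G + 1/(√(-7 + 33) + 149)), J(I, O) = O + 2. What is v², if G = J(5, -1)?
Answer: 22324/22175 - √26/22175 ≈ 1.0065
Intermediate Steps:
J(I, O) = 2 + O
G = 1 (G = 2 - 1 = 1)
v = √(1 + 1/(149 + √26)) (v = √(1 + 1/(√(-7 + 33) + 149)) = √(1 + 1/(√26 + 149)) = √(1 + 1/(149 + √26)) ≈ 1.0032)
v² = (√(150 + √26)/√(149 + √26))² = (150 + √26)/(149 + √26)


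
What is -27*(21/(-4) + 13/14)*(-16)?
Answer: -13068/7 ≈ -1866.9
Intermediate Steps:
-27*(21/(-4) + 13/14)*(-16) = -27*(21*(-¼) + 13*(1/14))*(-16) = -27*(-21/4 + 13/14)*(-16) = -27*(-121/28)*(-16) = (3267/28)*(-16) = -13068/7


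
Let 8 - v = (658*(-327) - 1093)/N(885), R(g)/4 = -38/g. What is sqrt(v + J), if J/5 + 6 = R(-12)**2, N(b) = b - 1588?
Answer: sqrt(2102064905)/2109 ≈ 21.739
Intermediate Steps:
N(b) = -1588 + b
R(g) = -152/g (R(g) = 4*(-38/g) = -152/g)
J = 6950/9 (J = -30 + 5*(-152/(-12))**2 = -30 + 5*(-152*(-1/12))**2 = -30 + 5*(38/3)**2 = -30 + 5*(1444/9) = -30 + 7220/9 = 6950/9 ≈ 772.22)
v = -210635/703 (v = 8 - (658*(-327) - 1093)/(-1588 + 885) = 8 - (-215166 - 1093)/(-703) = 8 - (-216259)*(-1)/703 = 8 - 1*216259/703 = 8 - 216259/703 = -210635/703 ≈ -299.62)
sqrt(v + J) = sqrt(-210635/703 + 6950/9) = sqrt(2990135/6327) = sqrt(2102064905)/2109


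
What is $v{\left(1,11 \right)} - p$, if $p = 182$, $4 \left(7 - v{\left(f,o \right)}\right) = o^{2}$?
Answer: $- \frac{821}{4} \approx -205.25$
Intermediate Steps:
$v{\left(f,o \right)} = 7 - \frac{o^{2}}{4}$
$v{\left(1,11 \right)} - p = \left(7 - \frac{11^{2}}{4}\right) - 182 = \left(7 - \frac{121}{4}\right) - 182 = - \frac{93}{4} - 182 = - \frac{821}{4}$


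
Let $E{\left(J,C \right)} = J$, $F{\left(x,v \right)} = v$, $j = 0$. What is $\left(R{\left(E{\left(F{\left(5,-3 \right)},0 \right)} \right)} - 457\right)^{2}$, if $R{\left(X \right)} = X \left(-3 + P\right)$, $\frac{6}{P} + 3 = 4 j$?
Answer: $195364$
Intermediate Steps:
$P = -2$ ($P = \frac{6}{-3 + 4 \cdot 0} = \frac{6}{-3 + 0} = \frac{6}{-3} = 6 \left(- \frac{1}{3}\right) = -2$)
$R{\left(X \right)} = - 5 X$ ($R{\left(X \right)} = X \left(-3 - 2\right) = X \left(-5\right) = - 5 X$)
$\left(R{\left(E{\left(F{\left(5,-3 \right)},0 \right)} \right)} - 457\right)^{2} = \left(\left(-5\right) \left(-3\right) - 457\right)^{2} = \left(15 - 457\right)^{2} = \left(-442\right)^{2} = 195364$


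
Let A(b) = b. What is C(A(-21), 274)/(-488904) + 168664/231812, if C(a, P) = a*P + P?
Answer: 2616588563/3541681689 ≈ 0.73880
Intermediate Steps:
C(a, P) = P + P*a (C(a, P) = P*a + P = P + P*a)
C(A(-21), 274)/(-488904) + 168664/231812 = (274*(1 - 21))/(-488904) + 168664/231812 = (274*(-20))*(-1/488904) + 168664*(1/231812) = -5480*(-1/488904) + 42166/57953 = 685/61113 + 42166/57953 = 2616588563/3541681689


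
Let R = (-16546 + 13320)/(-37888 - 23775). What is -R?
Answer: -3226/61663 ≈ -0.052317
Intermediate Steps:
R = 3226/61663 (R = -3226/(-61663) = -3226*(-1/61663) = 3226/61663 ≈ 0.052317)
-R = -1*3226/61663 = -3226/61663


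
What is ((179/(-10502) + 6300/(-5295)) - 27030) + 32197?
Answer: 19150659375/3707206 ≈ 5165.8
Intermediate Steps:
((179/(-10502) + 6300/(-5295)) - 27030) + 32197 = ((179*(-1/10502) + 6300*(-1/5295)) - 27030) + 32197 = ((-179/10502 - 420/353) - 27030) + 32197 = (-4474027/3707206 - 27030) + 32197 = -100210252207/3707206 + 32197 = 19150659375/3707206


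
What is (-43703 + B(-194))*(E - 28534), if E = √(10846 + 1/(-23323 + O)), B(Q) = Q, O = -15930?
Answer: 1252556998 - 43897*√16711495166361/39253 ≈ 1.2480e+9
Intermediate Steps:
E = √16711495166361/39253 (E = √(10846 + 1/(-23323 - 15930)) = √(10846 + 1/(-39253)) = √(10846 - 1/39253) = √(425738037/39253) = √16711495166361/39253 ≈ 104.14)
(-43703 + B(-194))*(E - 28534) = (-43703 - 194)*(√16711495166361/39253 - 28534) = -43897*(-28534 + √16711495166361/39253) = 1252556998 - 43897*√16711495166361/39253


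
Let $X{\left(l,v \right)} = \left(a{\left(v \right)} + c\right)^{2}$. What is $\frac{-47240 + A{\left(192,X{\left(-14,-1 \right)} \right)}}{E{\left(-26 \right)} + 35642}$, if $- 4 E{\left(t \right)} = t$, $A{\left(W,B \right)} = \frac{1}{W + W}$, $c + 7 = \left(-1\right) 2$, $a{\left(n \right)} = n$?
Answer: $- \frac{18140159}{13689024} \approx -1.3252$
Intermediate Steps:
$c = -9$ ($c = -7 - 2 = -9$)
$X{\left(l,v \right)} = \left(-9 + v\right)^{2}$ ($X{\left(l,v \right)} = \left(v - 9\right)^{2} = \left(-9 + v\right)^{2}$)
$A{\left(W,B \right)} = \frac{1}{2 W}$
$E{\left(t \right)} = - \frac{t}{4}$
$\frac{-47240 + A{\left(192,X{\left(-14,-1 \right)} \right)}}{E{\left(-26 \right)} + 35642} = \frac{-47240 + \frac{1}{2 \cdot 192}}{\left(- \frac{1}{4}\right) \left(-26\right) + 35642} = \frac{-47240 + \frac{1}{2} \cdot \frac{1}{192}}{\frac{13}{2} + 35642} = \frac{-47240 + \frac{1}{384}}{\frac{71297}{2}} = \left(- \frac{18140159}{384}\right) \frac{2}{71297} = - \frac{18140159}{13689024}$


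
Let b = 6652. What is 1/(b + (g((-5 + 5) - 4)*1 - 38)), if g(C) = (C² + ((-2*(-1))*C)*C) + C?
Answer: 1/6658 ≈ 0.00015020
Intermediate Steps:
g(C) = C + 3*C² (g(C) = (C² + (2*C)*C) + C = (C² + 2*C²) + C = 3*C² + C = C + 3*C²)
1/(b + (g((-5 + 5) - 4)*1 - 38)) = 1/(6652 + ((((-5 + 5) - 4)*(1 + 3*((-5 + 5) - 4)))*1 - 38)) = 1/(6652 + (((0 - 4)*(1 + 3*(0 - 4)))*1 - 38)) = 1/(6652 + (-4*(1 + 3*(-4))*1 - 38)) = 1/(6652 + (-4*(1 - 12)*1 - 38)) = 1/(6652 + (-4*(-11)*1 - 38)) = 1/(6652 + (44*1 - 38)) = 1/(6652 + (44 - 38)) = 1/(6652 + 6) = 1/6658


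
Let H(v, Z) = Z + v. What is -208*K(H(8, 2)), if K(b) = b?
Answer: -2080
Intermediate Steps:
-208*K(H(8, 2)) = -208*(2 + 8) = -208*10 = -2080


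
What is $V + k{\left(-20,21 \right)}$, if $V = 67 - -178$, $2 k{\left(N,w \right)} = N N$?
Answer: $445$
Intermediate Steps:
$k{\left(N,w \right)} = \frac{N^{2}}{2}$ ($k{\left(N,w \right)} = \frac{N N}{2} = \frac{N^{2}}{2}$)
$V = 245$ ($V = 67 + 178 = 245$)
$V + k{\left(-20,21 \right)} = 245 + \frac{\left(-20\right)^{2}}{2} = 245 + \frac{1}{2} \cdot 400 = 245 + 200 = 445$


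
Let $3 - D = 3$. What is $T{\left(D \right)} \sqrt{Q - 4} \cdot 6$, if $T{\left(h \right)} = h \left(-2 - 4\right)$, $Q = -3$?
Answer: $0$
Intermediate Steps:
$D = 0$ ($D = 3 - 3 = 0$)
$T{\left(h \right)} = - 6 h$ ($T{\left(h \right)} = h \left(-6\right) = - 6 h$)
$T{\left(D \right)} \sqrt{Q - 4} \cdot 6 = \left(-6\right) 0 \sqrt{-3 - 4} \cdot 6 = 0 \sqrt{-7} \cdot 6 = 0 i \sqrt{7} \cdot 6 = 0 \cdot 6 = 0$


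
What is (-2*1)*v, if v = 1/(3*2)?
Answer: -1/3 ≈ -0.33333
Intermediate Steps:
v = 1/6 ≈ 0.16667
(-2*1)*v = -2*1*(1/6) = -2*1/6 = -1/3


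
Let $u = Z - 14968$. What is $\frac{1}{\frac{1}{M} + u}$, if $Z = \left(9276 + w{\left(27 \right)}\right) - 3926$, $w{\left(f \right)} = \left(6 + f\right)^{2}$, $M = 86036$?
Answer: $- \frac{86036}{733801043} \approx -0.00011725$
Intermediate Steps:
$Z = 6439$ ($Z = \left(9276 + \left(6 + 27\right)^{2}\right) - 3926 = \left(9276 + 33^{2}\right) - 3926 = \left(9276 + 1089\right) - 3926 = 10365 - 3926 = 6439$)
$u = -8529$ ($u = 6439 - 14968 = -8529$)
$\frac{1}{\frac{1}{M} + u} = \frac{1}{\frac{1}{86036} - 8529} = \frac{1}{- \frac{733801043}{86036}} = - \frac{86036}{733801043}$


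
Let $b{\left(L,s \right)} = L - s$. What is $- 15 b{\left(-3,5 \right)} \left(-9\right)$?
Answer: $-1080$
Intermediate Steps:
$- 15 b{\left(-3,5 \right)} \left(-9\right) = - 15 \left(-3 - 5\right) \left(-9\right) = \left(-15\right) \left(-8\right) \left(-9\right) = 120 \left(-9\right) = -1080$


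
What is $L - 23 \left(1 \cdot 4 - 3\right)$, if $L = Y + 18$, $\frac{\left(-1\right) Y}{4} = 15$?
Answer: $-65$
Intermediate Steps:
$Y = -60$ ($Y = \left(-4\right) 15 = -60$)
$L = -42$ ($L = -60 + 18 = -42$)
$L - 23 \left(1 \cdot 4 - 3\right) = -42 - 23 \left(1 \cdot 4 - 3\right) = -42 - 23 \left(4 - 3\right) = -42 - 23 = -65$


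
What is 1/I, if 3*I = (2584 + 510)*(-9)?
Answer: -1/9282 ≈ -0.00010774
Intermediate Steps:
I = -9282 (I = ((2584 + 510)*(-9))/3 = (3094*(-9))/3 = (⅓)*(-27846) = -9282)
1/I = 1/(-9282) = -1/9282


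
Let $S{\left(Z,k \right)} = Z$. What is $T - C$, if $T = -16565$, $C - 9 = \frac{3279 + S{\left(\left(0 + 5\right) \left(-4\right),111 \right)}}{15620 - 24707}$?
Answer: $- \frac{150604679}{9087} \approx -16574.0$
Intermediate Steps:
$C = \frac{78524}{9087}$ ($C = 9 + \frac{3279 + \left(0 + 5\right) \left(-4\right)}{15620 - 24707} = 9 + \frac{3279 + 5 \left(-4\right)}{-9087} = 9 + \left(3279 - 20\right) \left(- \frac{1}{9087}\right) = 9 + 3259 \left(- \frac{1}{9087}\right) = 9 - \frac{3259}{9087} = \frac{78524}{9087} \approx 8.6414$)
$T - C = -16565 - \frac{78524}{9087} = - \frac{150604679}{9087}$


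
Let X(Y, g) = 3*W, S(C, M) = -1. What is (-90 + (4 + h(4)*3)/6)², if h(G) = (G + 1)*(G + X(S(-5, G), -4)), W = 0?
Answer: 56644/9 ≈ 6293.8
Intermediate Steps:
X(Y, g) = 0 (X(Y, g) = 3*0 = 0)
h(G) = G*(1 + G) (h(G) = (G + 1)*(G + 0) = (1 + G)*G = G*(1 + G))
(-90 + (4 + h(4)*3)/6)² = (-90 + (4 + (4*(1 + 4))*3)/6)² = (-90 + (4 + (4*5)*3)*(⅙))² = (-90 + (4 + 20*3)*(⅙))² = (-90 + (4 + 60)*(⅙))² = (-90 + 64*(⅙))² = (-90 + 32/3)² = (-238/3)² = 56644/9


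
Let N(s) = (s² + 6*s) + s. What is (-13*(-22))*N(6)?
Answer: 22308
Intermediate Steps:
N(s) = s² + 7*s
(-13*(-22))*N(6) = (-13*(-22))*(6*(7 + 6)) = 286*(6*13) = 286*78 = 22308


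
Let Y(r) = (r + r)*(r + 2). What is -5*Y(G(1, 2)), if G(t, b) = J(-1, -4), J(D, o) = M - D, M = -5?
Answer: -80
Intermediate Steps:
J(D, o) = -5 - D
G(t, b) = -4 (G(t, b) = -5 - 1*(-1) = -5 + 1 = -4)
Y(r) = 2*r*(2 + r) (Y(r) = (2*r)*(2 + r) = 2*r*(2 + r))
-5*Y(G(1, 2)) = -10*(-4)*(2 - 4) = -10*(-4)*(-2) = -5*16 = -80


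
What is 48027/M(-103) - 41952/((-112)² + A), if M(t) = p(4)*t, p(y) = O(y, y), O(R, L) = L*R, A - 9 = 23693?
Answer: -301653923/9955568 ≈ -30.300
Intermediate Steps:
A = 23702 (A = 9 + 23693 = 23702)
p(y) = y² (p(y) = y*y = y²)
M(t) = 16*t (M(t) = 4²*t = 16*t)
48027/M(-103) - 41952/((-112)² + A) = 48027/((16*(-103))) - 41952/((-112)² + 23702) = 48027/(-1648) - 41952/(12544 + 23702) = 48027*(-1/1648) - 41952/36246 = -48027/1648 - 41952*1/36246 = -48027/1648 - 6992/6041 = -301653923/9955568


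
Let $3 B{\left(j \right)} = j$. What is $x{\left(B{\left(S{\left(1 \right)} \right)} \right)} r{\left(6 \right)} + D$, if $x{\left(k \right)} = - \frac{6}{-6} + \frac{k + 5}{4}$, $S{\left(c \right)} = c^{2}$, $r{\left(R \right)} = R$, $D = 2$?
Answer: $16$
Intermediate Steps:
$B{\left(j \right)} = \frac{j}{3}$
$x{\left(k \right)} = \frac{9}{4} + \frac{k}{4}$ ($x{\left(k \right)} = \left(-6\right) \left(- \frac{1}{6}\right) + \left(5 + k\right) \frac{1}{4} = 1 + \left(\frac{5}{4} + \frac{k}{4}\right) = \frac{9}{4} + \frac{k}{4}$)
$x{\left(B{\left(S{\left(1 \right)} \right)} \right)} r{\left(6 \right)} + D = \left(\frac{9}{4} + \frac{\frac{1}{3} \cdot 1^{2}}{4}\right) 6 + 2 = \left(\frac{9}{4} + \frac{\frac{1}{3} \cdot 1}{4}\right) 6 + 2 = \left(\frac{9}{4} + \frac{1}{4} \cdot \frac{1}{3}\right) 6 + 2 = \left(\frac{9}{4} + \frac{1}{12}\right) 6 + 2 = \frac{7}{3} \cdot 6 + 2 = 14 + 2 = 16$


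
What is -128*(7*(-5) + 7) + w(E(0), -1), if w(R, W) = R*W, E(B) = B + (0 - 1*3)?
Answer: 3587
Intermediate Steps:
E(B) = -3 + B (E(B) = B + (0 - 3) = B - 3 = -3 + B)
-128*(7*(-5) + 7) + w(E(0), -1) = -128*(7*(-5) + 7) + (-3 + 0)*(-1) = -128*(-35 + 7) - 3*(-1) = -128*(-28) + 3 = 3584 + 3 = 3587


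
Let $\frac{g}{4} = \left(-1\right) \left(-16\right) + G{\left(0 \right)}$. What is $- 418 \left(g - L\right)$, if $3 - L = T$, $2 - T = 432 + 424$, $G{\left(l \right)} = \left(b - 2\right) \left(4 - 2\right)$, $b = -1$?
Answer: $341506$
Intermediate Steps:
$G{\left(l \right)} = -6$ ($G{\left(l \right)} = \left(-1 - 2\right) \left(4 - 2\right) = \left(-3\right) 2 = -6$)
$T = -854$ ($T = 2 - \left(432 + 424\right) = 2 - 856 = -854$)
$L = 857$ ($L = 3 - -854 = 3 + 854 = 857$)
$g = 40$ ($g = 4 \left(\left(-1\right) \left(-16\right) - 6\right) = 4 \left(16 - 6\right) = 4 \cdot 10 = 40$)
$- 418 \left(g - L\right) = - 418 \left(40 - 857\right) = \left(-418\right) \left(-817\right) = 341506$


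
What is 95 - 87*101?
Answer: -8692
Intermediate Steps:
95 - 87*101 = 95 - 8787 = -8692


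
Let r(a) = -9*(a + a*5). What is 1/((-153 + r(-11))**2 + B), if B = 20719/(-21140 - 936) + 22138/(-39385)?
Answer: 869463260/169092779531757 ≈ 5.1419e-6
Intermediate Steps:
r(a) = -54*a (r(a) = -9*(a + 5*a) = -54*a)
B = -1304736303/869463260 (B = 20719/(-22076) + 22138*(-1/39385) = 20719*(-1/22076) - 22138/39385 = -20719/22076 - 22138/39385 = -1304736303/869463260 ≈ -1.5006)
1/((-153 + r(-11))**2 + B) = 1/((-153 - 54*(-11))**2 - 1304736303/869463260) = 1/((-153 + 594)**2 - 1304736303/869463260) = 1/(441**2 - 1304736303/869463260) = 1/(194481 - 1304736303/869463260) = 1/(169092779531757/869463260) = 869463260/169092779531757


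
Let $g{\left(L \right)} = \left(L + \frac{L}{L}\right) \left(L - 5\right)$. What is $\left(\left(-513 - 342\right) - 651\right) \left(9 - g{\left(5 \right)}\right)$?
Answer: $-13554$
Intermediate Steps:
$g{\left(L \right)} = \left(1 + L\right) \left(-5 + L\right)$ ($g{\left(L \right)} = \left(L + 1\right) \left(-5 + L\right) = \left(1 + L\right) \left(-5 + L\right)$)
$\left(\left(-513 - 342\right) - 651\right) \left(9 - g{\left(5 \right)}\right) = \left(\left(-513 - 342\right) - 651\right) \left(9 - \left(-5 + 5^{2} - 20\right)\right) = \left(-855 - 651\right) \left(9 - \left(-5 + 25 - 20\right)\right) = - 1506 \left(9 - 0\right) = - 1506 \left(9 + 0\right) = \left(-1506\right) 9 = -13554$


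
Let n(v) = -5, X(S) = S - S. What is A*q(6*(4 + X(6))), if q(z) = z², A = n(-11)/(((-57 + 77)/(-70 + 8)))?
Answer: 8928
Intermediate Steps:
X(S) = 0
A = 31/2 (A = -5*(-70 + 8)/(-57 + 77) = -5/(20/(-62)) = -5/(20*(-1/62)) = -5/(-10/31) = -5*(-31/10) = 31/2 ≈ 15.500)
A*q(6*(4 + X(6))) = 31*(6*(4 + 0))²/2 = 31*(6*4)²/2 = (31/2)*24² = (31/2)*576 = 8928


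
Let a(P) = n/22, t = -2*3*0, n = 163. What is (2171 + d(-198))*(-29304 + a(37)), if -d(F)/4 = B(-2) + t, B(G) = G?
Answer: -1404419975/22 ≈ -6.3837e+7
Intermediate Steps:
t = 0 (t = -6*0 = 0)
a(P) = 163/22
d(F) = 8 (d(F) = -4*(-2 + 0) = -4*(-2) = 8)
(2171 + d(-198))*(-29304 + a(37)) = (2171 + 8)*(-29304 + 163/22) = 2179*(-644525/22) = -1404419975/22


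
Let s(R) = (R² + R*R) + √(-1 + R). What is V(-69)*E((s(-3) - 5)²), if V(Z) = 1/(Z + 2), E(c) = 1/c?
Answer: -165/2005243 + 52*I/2005243 ≈ -8.2284e-5 + 2.5932e-5*I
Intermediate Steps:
s(R) = √(-1 + R) + 2*R² (s(R) = (R² + R²) + √(-1 + R) = 2*R² + √(-1 + R) = √(-1 + R) + 2*R²)
V(Z) = 1/(2 + Z)
V(-69)*E((s(-3) - 5)²) = 1/((2 - 69)*(((√(-1 - 3) + 2*(-3)²) - 5)²)) = 1/((-67)*(((√(-4) + 2*9) - 5)²)) = -1/(67*((2*I + 18) - 5)²) = -1/(67*((18 + 2*I) - 5)²) = -1/(67*(13 + 2*I)²)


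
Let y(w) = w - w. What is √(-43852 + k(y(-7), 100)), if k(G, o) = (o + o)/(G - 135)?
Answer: 2*I*√888033/9 ≈ 209.41*I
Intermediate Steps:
y(w) = 0
k(G, o) = 2*o/(-135 + G) (k(G, o) = (2*o)/(-135 + G) = 2*o/(-135 + G))
√(-43852 + k(y(-7), 100)) = √(-43852 + 2*100/(-135 + 0)) = √(-43852 + 2*100/(-135)) = √(-43852 + 2*100*(-1/135)) = √(-43852 - 40/27) = √(-1184044/27) = 2*I*√888033/9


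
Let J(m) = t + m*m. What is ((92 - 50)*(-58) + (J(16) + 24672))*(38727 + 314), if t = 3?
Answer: 878227295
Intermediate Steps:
J(m) = 3 + m**2 (J(m) = 3 + m*m = 3 + m**2)
((92 - 50)*(-58) + (J(16) + 24672))*(38727 + 314) = ((92 - 50)*(-58) + ((3 + 16**2) + 24672))*(38727 + 314) = (42*(-58) + ((3 + 256) + 24672))*39041 = (-2436 + (259 + 24672))*39041 = (-2436 + 24931)*39041 = 22495*39041 = 878227295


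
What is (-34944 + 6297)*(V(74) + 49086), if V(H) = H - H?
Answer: -1406166642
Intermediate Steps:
V(H) = 0
(-34944 + 6297)*(V(74) + 49086) = (-34944 + 6297)*(0 + 49086) = -28647*49086 = -1406166642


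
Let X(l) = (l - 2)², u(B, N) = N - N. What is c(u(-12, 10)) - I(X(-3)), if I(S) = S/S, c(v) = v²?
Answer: -1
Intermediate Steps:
u(B, N) = 0
X(l) = (-2 + l)²
I(S) = 1
c(u(-12, 10)) - I(X(-3)) = 0² - 1*1 = 0 - 1 = -1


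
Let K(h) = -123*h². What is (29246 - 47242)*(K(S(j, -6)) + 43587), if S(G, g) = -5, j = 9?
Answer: -729053952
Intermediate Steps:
(29246 - 47242)*(K(S(j, -6)) + 43587) = (29246 - 47242)*(-123*(-5)² + 43587) = -17996*(-123*25 + 43587) = -17996*(-3075 + 43587) = -17996*40512 = -729053952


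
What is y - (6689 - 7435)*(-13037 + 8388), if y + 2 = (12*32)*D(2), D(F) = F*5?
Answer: -3464316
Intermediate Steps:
D(F) = 5*F
y = 3838 (y = -2 + (12*32)*(5*2) = -2 + 384*10 = -2 + 3840 = 3838)
y - (6689 - 7435)*(-13037 + 8388) = 3838 - (6689 - 7435)*(-13037 + 8388) = 3838 - (-746)*(-4649) = 3838 - 1*3468154 = 3838 - 3468154 = -3464316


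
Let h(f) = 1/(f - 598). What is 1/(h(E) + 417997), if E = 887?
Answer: 289/120801134 ≈ 2.3924e-6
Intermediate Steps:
h(f) = 1/(-598 + f)
1/(h(E) + 417997) = 1/(1/(-598 + 887) + 417997) = 1/(1/289 + 417997) = 1/(120801134/289) = 289/120801134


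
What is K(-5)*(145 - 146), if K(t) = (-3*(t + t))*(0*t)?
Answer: 0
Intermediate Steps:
K(t) = 0 (K(t) = -6*t*0 = 0)
K(-5)*(145 - 146) = 0*(145 - 146) = 0*(-1) = 0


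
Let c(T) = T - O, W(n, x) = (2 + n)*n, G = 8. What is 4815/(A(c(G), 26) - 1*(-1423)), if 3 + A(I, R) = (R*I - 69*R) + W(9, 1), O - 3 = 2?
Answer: -4815/197 ≈ -24.442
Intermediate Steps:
O = 5 (O = 3 + 2 = 5)
W(n, x) = n*(2 + n)
c(T) = -5 + T (c(T) = T - 1*5 = T - 5 = -5 + T)
A(I, R) = 96 - 69*R + I*R (A(I, R) = -3 + ((R*I - 69*R) + 9*(2 + 9)) = -3 + ((I*R - 69*R) + 9*11) = -3 + ((-69*R + I*R) + 99) = -3 + (99 - 69*R + I*R) = 96 - 69*R + I*R)
4815/(A(c(G), 26) - 1*(-1423)) = 4815/((96 - 69*26 + (-5 + 8)*26) - 1*(-1423)) = 4815/((96 - 1794 + 3*26) + 1423) = 4815/((96 - 1794 + 78) + 1423) = 4815/(-1620 + 1423) = 4815/(-197) = 4815*(-1/197) = -4815/197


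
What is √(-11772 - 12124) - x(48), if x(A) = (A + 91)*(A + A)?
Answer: -13344 + 2*I*√5974 ≈ -13344.0 + 154.58*I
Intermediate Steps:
x(A) = 2*A*(91 + A) (x(A) = (91 + A)*(2*A) = 2*A*(91 + A))
√(-11772 - 12124) - x(48) = √(-11772 - 12124) - 2*48*(91 + 48) = √(-23896) - 2*48*139 = 2*I*√5974 - 1*13344 = 2*I*√5974 - 13344 = -13344 + 2*I*√5974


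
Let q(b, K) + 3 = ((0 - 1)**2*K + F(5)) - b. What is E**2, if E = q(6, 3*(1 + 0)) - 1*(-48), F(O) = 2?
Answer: 1936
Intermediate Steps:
q(b, K) = -1 + K - b (q(b, K) = -3 + (((0 - 1)**2*K + 2) - b) = -3 + (((-1)**2*K + 2) - b) = -3 + ((1*K + 2) - b) = -3 + ((K + 2) - b) = -3 + ((2 + K) - b) = -3 + (2 + K - b) = -1 + K - b)
E = 44 (E = (-1 + 3*(1 + 0) - 1*6) - 1*(-48) = (-1 + 3*1 - 6) + 48 = (-1 + 3 - 6) + 48 = -4 + 48 = 44)
E**2 = 44**2 = 1936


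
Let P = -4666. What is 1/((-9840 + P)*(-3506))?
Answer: 1/50858036 ≈ 1.9663e-8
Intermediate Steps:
1/((-9840 + P)*(-3506)) = 1/(-9840 - 4666*(-3506)) = -1/3506/(-14506) = -1/14506*(-1/3506) = 1/50858036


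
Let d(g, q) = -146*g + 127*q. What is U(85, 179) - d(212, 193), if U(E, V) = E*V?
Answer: 21656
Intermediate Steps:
U(85, 179) - d(212, 193) = 85*179 - (-146*212 + 127*193) = 15215 - (-30952 + 24511) = 15215 - 1*(-6441) = 15215 + 6441 = 21656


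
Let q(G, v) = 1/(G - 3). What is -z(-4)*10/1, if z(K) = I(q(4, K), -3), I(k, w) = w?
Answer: 30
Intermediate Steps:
q(G, v) = 1/(-3 + G)
z(K) = -3
-z(-4)*10/1 = -(-3)*10/1 = -(-3)*10*1 = -(-3)*10 = -1*(-30) = 30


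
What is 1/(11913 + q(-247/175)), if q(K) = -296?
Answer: 1/11617 ≈ 8.6081e-5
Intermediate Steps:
1/(11913 + q(-247/175)) = 1/(11913 - 296) = 1/11617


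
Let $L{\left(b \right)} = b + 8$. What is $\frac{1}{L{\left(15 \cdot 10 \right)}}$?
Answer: $\frac{1}{158} \approx 0.0063291$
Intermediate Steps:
$L{\left(b \right)} = 8 + b$
$\frac{1}{L{\left(15 \cdot 10 \right)}} = \frac{1}{8 + 15 \cdot 10} = \frac{1}{8 + 150} = \frac{1}{158}$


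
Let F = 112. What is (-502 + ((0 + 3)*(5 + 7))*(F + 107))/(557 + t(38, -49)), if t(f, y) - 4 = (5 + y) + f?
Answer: 7382/555 ≈ 13.301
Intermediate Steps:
t(f, y) = 9 + f + y (t(f, y) = 4 + ((5 + y) + f) = 4 + (5 + f + y) = 9 + f + y)
(-502 + ((0 + 3)*(5 + 7))*(F + 107))/(557 + t(38, -49)) = (-502 + ((0 + 3)*(5 + 7))*(112 + 107))/(557 + (9 + 38 - 49)) = (-502 + (3*12)*219)/(557 - 2) = (-502 + 36*219)/555 = (-502 + 7884)*(1/555) = 7382*(1/555) = 7382/555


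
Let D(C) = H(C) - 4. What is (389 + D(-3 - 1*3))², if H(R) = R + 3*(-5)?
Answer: 132496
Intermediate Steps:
H(R) = -15 + R (H(R) = R - 15 = -15 + R)
D(C) = -19 + C (D(C) = (-15 + C) - 4 = -19 + C)
(389 + D(-3 - 1*3))² = (389 + (-19 + (-3 - 1*3)))² = (389 + (-19 + (-3 - 3)))² = (389 + (-19 - 6))² = (389 - 25)² = 364² = 132496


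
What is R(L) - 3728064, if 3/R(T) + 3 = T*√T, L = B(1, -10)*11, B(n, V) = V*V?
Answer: -4962053150447415/1330999991 + 33000*√11/1330999991 ≈ -3.7281e+6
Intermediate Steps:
B(n, V) = V²
L = 1100 (L = (-10)²*11 = 100*11 = 1100)
R(T) = 3/(-3 + T^(3/2)) (R(T) = 3/(-3 + T*√T) = 3/(-3 + T^(3/2)))
R(L) - 3728064 = 3/(-3 + 1100^(3/2)) - 3728064 = 3/(-3 + 11000*√11) - 3728064 = -3728064 + 3/(-3 + 11000*√11)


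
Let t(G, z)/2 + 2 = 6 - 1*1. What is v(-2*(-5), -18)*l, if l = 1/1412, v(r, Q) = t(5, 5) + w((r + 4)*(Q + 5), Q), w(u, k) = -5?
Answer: 1/1412 ≈ 0.00070821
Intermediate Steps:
t(G, z) = 6 (t(G, z) = -4 + 2*(6 - 1*1) = -4 + 2*(6 - 1) = -4 + 2*5 = -4 + 10 = 6)
v(r, Q) = 1 (v(r, Q) = 6 - 5 = 1)
l = 1/1412 ≈ 0.00070821
v(-2*(-5), -18)*l = 1*(1/1412) = 1/1412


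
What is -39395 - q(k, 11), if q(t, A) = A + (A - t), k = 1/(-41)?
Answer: -1616098/41 ≈ -39417.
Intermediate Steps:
k = -1/41 ≈ -0.024390
q(t, A) = -t + 2*A
-39395 - q(k, 11) = -39395 - (-1*(-1/41) + 2*11) = -39395 - (1/41 + 22) = -39395 - 1*903/41 = -39395 - 903/41 = -1616098/41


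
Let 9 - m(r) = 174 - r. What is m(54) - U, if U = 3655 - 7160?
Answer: 3394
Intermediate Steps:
m(r) = -165 + r (m(r) = 9 - (174 - r) = 9 + (-174 + r) = -165 + r)
U = -3505
m(54) - U = (-165 + 54) - 1*(-3505) = -111 + 3505 = 3394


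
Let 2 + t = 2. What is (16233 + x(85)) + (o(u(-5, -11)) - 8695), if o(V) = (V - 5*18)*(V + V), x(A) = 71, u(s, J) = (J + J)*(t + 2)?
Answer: 19401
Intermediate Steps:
t = 0 (t = -2 + 2 = 0)
u(s, J) = 4*J (u(s, J) = (J + J)*(0 + 2) = (2*J)*2 = 4*J)
o(V) = 2*V*(-90 + V) (o(V) = (V - 90)*(2*V) = (-90 + V)*(2*V) = 2*V*(-90 + V))
(16233 + x(85)) + (o(u(-5, -11)) - 8695) = (16233 + 71) + (2*(4*(-11))*(-90 + 4*(-11)) - 8695) = 16304 + (2*(-44)*(-90 - 44) - 8695) = 16304 + (2*(-44)*(-134) - 8695) = 16304 + (11792 - 8695) = 16304 + 3097 = 19401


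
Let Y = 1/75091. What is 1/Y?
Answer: 75091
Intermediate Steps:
Y = 1/75091 ≈ 1.3317e-5
1/Y = 1/(1/75091) = 75091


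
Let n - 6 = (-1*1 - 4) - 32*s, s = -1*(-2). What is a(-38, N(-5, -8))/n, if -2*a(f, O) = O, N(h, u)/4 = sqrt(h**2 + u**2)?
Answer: 2*sqrt(89)/63 ≈ 0.29949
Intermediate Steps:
N(h, u) = 4*sqrt(h**2 + u**2)
a(f, O) = -O/2
s = 2
n = -63 (n = 6 + ((-1*1 - 4) - 32*2) = 6 + ((-1 - 4) - 64) = 6 + (-5 - 64) = 6 - 69 = -63)
a(-38, N(-5, -8))/n = -2*sqrt((-5)**2 + (-8)**2)/(-63) = -2*sqrt(25 + 64)*(-1/63) = -2*sqrt(89)*(-1/63) = 2*sqrt(89)/63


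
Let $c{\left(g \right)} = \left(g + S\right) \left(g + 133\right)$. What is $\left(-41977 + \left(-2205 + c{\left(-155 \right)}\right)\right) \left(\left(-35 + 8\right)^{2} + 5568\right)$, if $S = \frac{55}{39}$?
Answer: $- \frac{3340176482}{13} \approx -2.5694 \cdot 10^{8}$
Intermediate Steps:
$S = \frac{55}{39}$ ($S = 55 \cdot \frac{1}{39} = \frac{55}{39} \approx 1.4103$)
$c{\left(g \right)} = \left(133 + g\right) \left(\frac{55}{39} + g\right)$ ($c{\left(g \right)} = \left(g + \frac{55}{39}\right) \left(g + 133\right) = \left(\frac{55}{39} + g\right) \left(133 + g\right) = \left(133 + g\right) \left(\frac{55}{39} + g\right)$)
$\left(-41977 + \left(-2205 + c{\left(-155 \right)}\right)\right) \left(\left(-35 + 8\right)^{2} + 5568\right) = \left(-41977 + \left(-2205 + \left(\frac{7315}{39} + \left(-155\right)^{2} + \frac{5242}{39} \left(-155\right)\right)\right)\right) \left(\left(-35 + 8\right)^{2} + 5568\right) = \left(-41977 + \left(-2205 + \left(\frac{7315}{39} + 24025 - \frac{812510}{39}\right)\right)\right) \left(\left(-27\right)^{2} + 5568\right) = \left(-41977 + \left(-2205 + \frac{131780}{39}\right)\right) \left(729 + 5568\right) = \left(-41977 + \frac{45785}{39}\right) 6297 = \left(- \frac{1591318}{39}\right) 6297 = - \frac{3340176482}{13}$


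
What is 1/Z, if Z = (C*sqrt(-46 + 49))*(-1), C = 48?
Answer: -sqrt(3)/144 ≈ -0.012028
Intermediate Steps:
Z = -48*sqrt(3) (Z = (48*sqrt(-46 + 49))*(-1) = (48*sqrt(3))*(-1) = -48*sqrt(3) ≈ -83.138)
1/Z = 1/(-48*sqrt(3)) = -sqrt(3)/144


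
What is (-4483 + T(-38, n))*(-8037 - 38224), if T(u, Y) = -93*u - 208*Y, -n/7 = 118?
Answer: -7904108199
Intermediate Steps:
n = -826 (n = -7*118 = -826)
T(u, Y) = -208*Y - 93*u
(-4483 + T(-38, n))*(-8037 - 38224) = (-4483 + (-208*(-826) - 93*(-38)))*(-8037 - 38224) = (-4483 + (171808 + 3534))*(-46261) = (-4483 + 175342)*(-46261) = 170859*(-46261) = -7904108199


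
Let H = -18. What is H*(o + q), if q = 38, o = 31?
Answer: -1242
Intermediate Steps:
H*(o + q) = -18*(31 + 38) = -18*69 = -1242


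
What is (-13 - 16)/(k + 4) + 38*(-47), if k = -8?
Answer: -7115/4 ≈ -1778.8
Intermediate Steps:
(-13 - 16)/(k + 4) + 38*(-47) = (-13 - 16)/(-8 + 4) + 38*(-47) = -29/(-4) - 1786 = -29*(-1/4) - 1786 = 29/4 - 1786 = -7115/4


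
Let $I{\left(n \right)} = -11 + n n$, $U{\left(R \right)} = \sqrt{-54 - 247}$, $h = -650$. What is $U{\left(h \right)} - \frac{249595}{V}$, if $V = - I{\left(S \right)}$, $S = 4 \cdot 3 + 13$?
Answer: $\frac{249595}{614} + i \sqrt{301} \approx 406.51 + 17.349 i$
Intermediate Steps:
$U{\left(R \right)} = i \sqrt{301}$ ($U{\left(R \right)} = \sqrt{-301} = i \sqrt{301}$)
$S = 25$ ($S = 12 + 13 = 25$)
$I{\left(n \right)} = -11 + n^{2}$
$V = -614$ ($V = - (-11 + 25^{2}) = - (-11 + 625) = \left(-1\right) 614 = -614$)
$U{\left(h \right)} - \frac{249595}{V} = i \sqrt{301} - \frac{249595}{-614} = i \sqrt{301} - 249595 \left(- \frac{1}{614}\right) = i \sqrt{301} - - \frac{249595}{614} = i \sqrt{301} + \frac{249595}{614} = \frac{249595}{614} + i \sqrt{301}$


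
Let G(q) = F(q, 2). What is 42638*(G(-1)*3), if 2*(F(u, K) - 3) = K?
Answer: 511656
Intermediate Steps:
F(u, K) = 3 + K/2
G(q) = 4 (G(q) = 3 + (1/2)*2 = 3 + 1 = 4)
42638*(G(-1)*3) = 42638*(4*3) = 42638*12 = 511656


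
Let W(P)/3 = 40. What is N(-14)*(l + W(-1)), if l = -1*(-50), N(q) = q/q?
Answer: 170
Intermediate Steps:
N(q) = 1
W(P) = 120 (W(P) = 3*40 = 120)
l = 50
N(-14)*(l + W(-1)) = 1*(50 + 120) = 1*170 = 170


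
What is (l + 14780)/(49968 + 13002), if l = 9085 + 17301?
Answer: 6861/10495 ≈ 0.65374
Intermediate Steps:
l = 26386
(l + 14780)/(49968 + 13002) = (26386 + 14780)/(49968 + 13002) = 41166/62970 = 41166*(1/62970) = 6861/10495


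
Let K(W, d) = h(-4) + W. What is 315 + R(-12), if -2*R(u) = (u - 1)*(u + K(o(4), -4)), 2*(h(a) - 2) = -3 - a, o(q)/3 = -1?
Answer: 935/4 ≈ 233.75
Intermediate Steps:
o(q) = -3 (o(q) = 3*(-1) = -3)
h(a) = ½ - a/2 (h(a) = 2 + (-3 - a)/2 = 2 + (-3/2 - a/2) = ½ - a/2)
K(W, d) = 5/2 + W (K(W, d) = (½ - ½*(-4)) + W = (½ + 2) + W = 5/2 + W)
R(u) = -(-1 + u)*(-½ + u)/2 (R(u) = -(u - 1)*(u + (5/2 - 3))/2 = -(-1 + u)*(u - ½)/2 = -(-1 + u)*(-½ + u)/2)
315 + R(-12) = 315 + (-¼ - ½*(-12)² + (¾)*(-12)) = 315 + (-¼ - ½*144 - 9) = 315 + (-¼ - 72 - 9) = 315 - 325/4 = 935/4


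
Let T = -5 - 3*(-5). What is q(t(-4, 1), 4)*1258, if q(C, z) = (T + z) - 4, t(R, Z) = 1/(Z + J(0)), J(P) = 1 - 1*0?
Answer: 12580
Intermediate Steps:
J(P) = 1 (J(P) = 1 + 0 = 1)
t(R, Z) = 1/(1 + Z) (t(R, Z) = 1/(Z + 1) = 1/(1 + Z))
T = 10 (T = -5 + 15 = 10)
q(C, z) = 6 + z (q(C, z) = (10 + z) - 4 = 6 + z)
q(t(-4, 1), 4)*1258 = (6 + 4)*1258 = 10*1258 = 12580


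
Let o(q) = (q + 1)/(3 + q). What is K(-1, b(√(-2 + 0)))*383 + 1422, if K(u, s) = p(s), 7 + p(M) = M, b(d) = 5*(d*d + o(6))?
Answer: -32396/9 ≈ -3599.6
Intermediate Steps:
o(q) = (1 + q)/(3 + q)
b(d) = 35/9 + 5*d² (b(d) = 5*(d*d + (1 + 6)/(3 + 6)) = 5*(d² + 7/9) = 5*(7/9 + d²) = 35/9 + 5*d²)
p(M) = -7 + M
K(u, s) = -7 + s
K(-1, b(√(-2 + 0)))*383 + 1422 = (-7 + (35/9 + 5*(√(-2 + 0))²))*383 + 1422 = (-7 + (35/9 + 5*(√(-2))²))*383 + 1422 = (-7 + (35/9 + 5*(I*√2)²))*383 + 1422 = (-7 + (35/9 + 5*(-2)))*383 + 1422 = (-7 + (35/9 - 10))*383 + 1422 = (-7 - 55/9)*383 + 1422 = -118/9*383 + 1422 = -45194/9 + 1422 = -32396/9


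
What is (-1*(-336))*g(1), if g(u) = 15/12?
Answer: 420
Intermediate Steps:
g(u) = 5/4 (g(u) = 15*(1/12) = 5/4)
(-1*(-336))*g(1) = -1*(-336)*(5/4) = 336*(5/4) = 420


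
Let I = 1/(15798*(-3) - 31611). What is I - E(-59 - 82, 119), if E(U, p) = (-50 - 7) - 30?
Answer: 6873434/79005 ≈ 87.000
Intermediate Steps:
E(U, p) = -87 (E(U, p) = -57 - 30 = -87)
I = -1/79005 (I = 1/(-47394 - 31611) = 1/(-79005) = -1/79005 ≈ -1.2657e-5)
I - E(-59 - 82, 119) = -1/79005 - 1*(-87) = -1/79005 + 87 = 6873434/79005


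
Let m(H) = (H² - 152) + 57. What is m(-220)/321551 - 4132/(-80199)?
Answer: 5202661427/25788068649 ≈ 0.20175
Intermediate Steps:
m(H) = -95 + H² (m(H) = (-152 + H²) + 57 = -95 + H²)
m(-220)/321551 - 4132/(-80199) = (-95 + (-220)²)/321551 - 4132/(-80199) = (-95 + 48400)*(1/321551) - 4132*(-1/80199) = 48305*(1/321551) + 4132/80199 = 48305/321551 + 4132/80199 = 5202661427/25788068649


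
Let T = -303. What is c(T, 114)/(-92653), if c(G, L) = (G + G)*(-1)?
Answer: -606/92653 ≈ -0.0065405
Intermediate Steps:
c(G, L) = -2*G (c(G, L) = (2*G)*(-1) = -2*G)
c(T, 114)/(-92653) = -2*(-303)/(-92653) = 606*(-1/92653) = -606/92653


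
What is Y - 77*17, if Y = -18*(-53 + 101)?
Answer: -2173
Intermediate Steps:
Y = -864 (Y = -18*48 = -864)
Y - 77*17 = -864 - 77*17 = -864 - 1*1309 = -864 - 1309 = -2173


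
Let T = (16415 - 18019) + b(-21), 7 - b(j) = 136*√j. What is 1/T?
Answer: I/(-1597*I + 136*√21) ≈ -0.00054341 + 0.00021207*I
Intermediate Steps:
b(j) = 7 - 136*√j
T = -1597 - 136*I*√21 (T = (16415 - 18019) + (7 - 136*I*√21) = -1604 + (7 - 136*I*√21) = -1597 - 136*I*√21 ≈ -1597.0 - 623.23*I)
1/T = 1/(-1597 - 136*I*√21)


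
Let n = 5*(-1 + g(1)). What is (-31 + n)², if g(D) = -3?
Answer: 2601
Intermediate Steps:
n = -20 (n = 5*(-1 - 3) = 5*(-4) = -20)
(-31 + n)² = (-31 - 20)² = (-51)² = 2601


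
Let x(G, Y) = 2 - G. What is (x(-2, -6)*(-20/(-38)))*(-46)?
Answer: -1840/19 ≈ -96.842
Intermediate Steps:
(x(-2, -6)*(-20/(-38)))*(-46) = ((2 - 1*(-2))*(-20/(-38)))*(-46) = ((2 + 2)*(-20*(-1/38)))*(-46) = (4*(10/19))*(-46) = (40/19)*(-46) = -1840/19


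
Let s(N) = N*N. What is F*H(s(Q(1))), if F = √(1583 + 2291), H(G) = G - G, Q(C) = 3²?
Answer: 0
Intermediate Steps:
Q(C) = 9
s(N) = N²
H(G) = 0
F = √3874 ≈ 62.241
F*H(s(Q(1))) = √3874*0 = 0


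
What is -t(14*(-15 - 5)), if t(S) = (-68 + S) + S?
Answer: 628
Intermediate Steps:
t(S) = -68 + 2*S
-t(14*(-15 - 5)) = -(-68 + 2*(14*(-15 - 5))) = -(-68 + 2*(14*(-20))) = -(-68 + 2*(-280)) = -(-68 - 560) = -1*(-628) = 628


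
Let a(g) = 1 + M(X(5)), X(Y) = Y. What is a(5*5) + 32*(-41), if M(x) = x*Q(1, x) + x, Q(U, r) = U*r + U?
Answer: -1276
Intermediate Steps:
Q(U, r) = U + U*r
M(x) = x + x*(1 + x) (M(x) = x*(1*(1 + x)) + x = x*(1 + x) + x = x + x*(1 + x))
a(g) = 36 (a(g) = 1 + 5*(2 + 5) = 1 + 5*7 = 1 + 35 = 36)
a(5*5) + 32*(-41) = 36 + 32*(-41) = 36 - 1312 = -1276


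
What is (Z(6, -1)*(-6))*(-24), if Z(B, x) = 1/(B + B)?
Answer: 12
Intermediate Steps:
Z(B, x) = 1/(2*B)
(Z(6, -1)*(-6))*(-24) = (((½)/6)*(-6))*(-24) = (((½)*(⅙))*(-6))*(-24) = ((1/12)*(-6))*(-24) = -½*(-24) = 12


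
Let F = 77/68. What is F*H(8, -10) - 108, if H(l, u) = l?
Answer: -1682/17 ≈ -98.941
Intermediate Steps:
F = 77/68 (F = 77*(1/68) = 77/68 ≈ 1.1324)
F*H(8, -10) - 108 = (77/68)*8 - 108 = 154/17 - 108 = -1682/17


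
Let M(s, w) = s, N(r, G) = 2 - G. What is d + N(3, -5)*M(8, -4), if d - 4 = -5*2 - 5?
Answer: 45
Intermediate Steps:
d = -11 (d = 4 + (-5*2 - 5) = 4 + (-10 - 5) = 4 - 15 = -11)
d + N(3, -5)*M(8, -4) = -11 + (2 - 1*(-5))*8 = -11 + (2 + 5)*8 = -11 + 7*8 = -11 + 56 = 45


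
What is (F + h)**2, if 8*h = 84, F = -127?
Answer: 54289/4 ≈ 13572.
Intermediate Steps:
h = 21/2 (h = (1/8)*84 = 21/2 ≈ 10.500)
(F + h)**2 = (-127 + 21/2)**2 = (-233/2)**2 = 54289/4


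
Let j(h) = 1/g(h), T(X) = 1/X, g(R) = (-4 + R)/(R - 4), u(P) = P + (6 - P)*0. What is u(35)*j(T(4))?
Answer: 35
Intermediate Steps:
u(P) = P (u(P) = P + 0 = P)
g(R) = 1 (g(R) = (-4 + R)/(-4 + R) = 1)
j(h) = 1 (j(h) = 1/1 = 1)
u(35)*j(T(4)) = 35*1 = 35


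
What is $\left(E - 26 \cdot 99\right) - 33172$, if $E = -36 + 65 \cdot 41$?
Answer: $-33117$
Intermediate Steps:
$E = 2629$ ($E = -36 + 2665 = 2629$)
$\left(E - 26 \cdot 99\right) - 33172 = \left(2629 - 26 \cdot 99\right) - 33172 = \left(2629 - 2574\right) - 33172 = 55 - 33172 = -33117$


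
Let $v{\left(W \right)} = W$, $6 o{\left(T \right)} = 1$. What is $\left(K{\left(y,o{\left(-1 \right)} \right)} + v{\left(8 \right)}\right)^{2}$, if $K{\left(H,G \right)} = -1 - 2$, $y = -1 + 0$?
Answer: $25$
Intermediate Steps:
$o{\left(T \right)} = \frac{1}{6}$ ($o{\left(T \right)} = \frac{1}{6} \cdot 1 = \frac{1}{6}$)
$y = -1$
$K{\left(H,G \right)} = -3$ ($K{\left(H,G \right)} = -1 - 2 = -3$)
$\left(K{\left(y,o{\left(-1 \right)} \right)} + v{\left(8 \right)}\right)^{2} = \left(-3 + 8\right)^{2} = 5^{2} = 25$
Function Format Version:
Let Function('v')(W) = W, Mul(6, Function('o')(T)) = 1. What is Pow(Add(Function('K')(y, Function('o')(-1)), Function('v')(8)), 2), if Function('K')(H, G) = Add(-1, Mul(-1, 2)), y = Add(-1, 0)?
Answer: 25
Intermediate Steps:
Function('o')(T) = Rational(1, 6) (Function('o')(T) = Mul(Rational(1, 6), 1) = Rational(1, 6))
y = -1
Function('K')(H, G) = -3 (Function('K')(H, G) = Add(-1, -2) = -3)
Pow(Add(Function('K')(y, Function('o')(-1)), Function('v')(8)), 2) = Pow(Add(-3, 8), 2) = Pow(5, 2) = 25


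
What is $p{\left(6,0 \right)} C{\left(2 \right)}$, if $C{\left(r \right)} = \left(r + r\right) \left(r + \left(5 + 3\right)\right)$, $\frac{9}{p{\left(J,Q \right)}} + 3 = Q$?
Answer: $-120$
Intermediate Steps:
$p{\left(J,Q \right)} = \frac{9}{-3 + Q}$
$C{\left(r \right)} = 2 r \left(8 + r\right)$ ($C{\left(r \right)} = 2 r \left(r + 8\right) = 2 r \left(8 + r\right)$)
$p{\left(6,0 \right)} C{\left(2 \right)} = \frac{9}{-3 + 0} \cdot 2 \cdot 2 \left(8 + 2\right) = \frac{9}{-3} \cdot 2 \cdot 2 \cdot 10 = 9 \left(- \frac{1}{3}\right) 40 = \left(-3\right) 40 = -120$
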